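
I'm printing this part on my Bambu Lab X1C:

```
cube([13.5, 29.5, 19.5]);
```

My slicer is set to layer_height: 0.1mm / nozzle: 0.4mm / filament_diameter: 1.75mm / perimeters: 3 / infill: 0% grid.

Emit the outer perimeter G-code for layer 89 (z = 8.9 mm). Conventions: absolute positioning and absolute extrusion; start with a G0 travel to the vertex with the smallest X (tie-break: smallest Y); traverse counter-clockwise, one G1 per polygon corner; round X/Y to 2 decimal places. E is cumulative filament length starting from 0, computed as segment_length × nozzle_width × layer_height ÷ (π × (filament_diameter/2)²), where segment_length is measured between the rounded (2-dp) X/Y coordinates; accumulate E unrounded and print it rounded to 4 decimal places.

At z = 8.9 mm: the cube (footprint 13.5×29.5) is included at this height. The outline is a single polygon with 4 vertices. Extrusion per mm of travel: 0.4 × 0.1 / (π × 0.875²) = 0.016630. Accumulating E over each segment gives final E = 1.4302.

G0 X0.00 Y0.00 Z8.90
G1 X13.50 Y0.00 E0.2245
G1 X13.50 Y29.50 E0.7151
G1 X0.00 Y29.50 E0.9396
G1 X0.00 Y0.00 E1.4302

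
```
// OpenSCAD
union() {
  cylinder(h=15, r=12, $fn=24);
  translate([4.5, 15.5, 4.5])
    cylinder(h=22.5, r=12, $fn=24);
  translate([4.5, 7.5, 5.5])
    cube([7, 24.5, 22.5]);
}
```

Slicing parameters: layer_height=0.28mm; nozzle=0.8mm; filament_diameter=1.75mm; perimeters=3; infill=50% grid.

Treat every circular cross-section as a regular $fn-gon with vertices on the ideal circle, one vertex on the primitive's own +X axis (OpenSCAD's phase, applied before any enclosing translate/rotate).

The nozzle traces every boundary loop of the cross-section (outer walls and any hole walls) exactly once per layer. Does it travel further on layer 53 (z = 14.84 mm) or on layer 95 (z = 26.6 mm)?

Layer 53 (z = 14.84): the r=12 cylinder contributes a regular 24-gon of circumradius 12 (perimeter = 2·24·12.000·sin(180°/24) = 75.18 mm); the cylinder at (4.5, 15.5): section is a regular 24-gon, circumradius r=12 (perimeter = 2·24·12.000·sin(180°/24) = 75.18 mm); the cube at (4.5, 7.5) is present — its section is the full 7×24.5 rectangle (perimeter 63.00 mm); Taking the union: the regions partially overlap (shared area 228.42 mm²), so the edge portions inside another operand are dropped and the merged outline is re-measured after clipping — boundary = 121.52 mm. So its perimeter = 121.52 mm. Layer 95 (z = 26.6): the cylinder is absent (z outside [0, 15]); the cylinder at (4.5, 15.5): section is a regular 24-gon, circumradius r=12 (perimeter = 2·24·12.000·sin(180°/24) = 75.18 mm); the cube at (4.5, 7.5) is present — its section is the full 7×24.5 rectangle (perimeter 63.00 mm); Combining (union): the regions partially overlap (shared area 134.46 mm²), so the edge portions inside another operand are dropped and the merged outline is re-measured after clipping — boundary = 86.03 mm. So its perimeter = 86.03 mm. Layer 53 is larger (121.52 vs 86.03 mm).

layer 53 (z = 14.84 mm)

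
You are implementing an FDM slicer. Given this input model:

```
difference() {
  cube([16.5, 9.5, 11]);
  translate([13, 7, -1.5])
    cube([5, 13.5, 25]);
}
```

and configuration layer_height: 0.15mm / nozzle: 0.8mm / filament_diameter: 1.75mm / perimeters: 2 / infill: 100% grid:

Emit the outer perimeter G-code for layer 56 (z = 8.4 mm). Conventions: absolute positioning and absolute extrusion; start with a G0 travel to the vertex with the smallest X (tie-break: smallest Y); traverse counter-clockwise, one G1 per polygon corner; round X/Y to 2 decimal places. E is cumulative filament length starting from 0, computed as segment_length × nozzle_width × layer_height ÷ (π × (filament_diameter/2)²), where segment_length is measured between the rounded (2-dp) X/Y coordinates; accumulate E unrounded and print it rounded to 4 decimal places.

At z = 8.4 mm: the 16.5×9.5 cube contributes its full rectangle; the 5×13.5 cube at (13, 7) contributes its full rectangle; After the difference (first − rest): starting from the 16.5×9.5 cube, the 5×13.5 cube at (13, 7) partially overlaps it — only the 8.75 mm² overlap (of its 67.50 mm²) is removed, clipping the outline — 1 connected region. The outline is a single polygon with 6 vertices. Extrusion per mm of travel: 0.8 × 0.15 / (π × 0.875²) = 0.049890. Accumulating E over each segment gives final E = 2.5943.

G0 X0.00 Y0.00 Z8.40
G1 X16.50 Y0.00 E0.8232
G1 X16.50 Y7.00 E1.1724
G1 X13.00 Y7.00 E1.3470
G1 X13.00 Y9.50 E1.4718
G1 X0.00 Y9.50 E2.1203
G1 X0.00 Y0.00 E2.5943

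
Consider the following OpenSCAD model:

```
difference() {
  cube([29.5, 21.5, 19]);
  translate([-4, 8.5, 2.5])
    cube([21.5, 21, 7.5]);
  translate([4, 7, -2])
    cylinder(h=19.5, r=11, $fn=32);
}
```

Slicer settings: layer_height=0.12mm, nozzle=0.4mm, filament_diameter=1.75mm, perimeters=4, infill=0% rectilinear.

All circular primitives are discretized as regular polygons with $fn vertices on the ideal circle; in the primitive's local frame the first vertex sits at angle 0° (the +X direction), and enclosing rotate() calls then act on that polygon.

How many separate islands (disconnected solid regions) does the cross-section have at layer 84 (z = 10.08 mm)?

At z = 10.08 mm: the cube is present — its section is the full 29.5×21.5 rectangle; the cube at (-4, 8.5) does not reach this height (z outside [2.5, 10]); the cylinder at (4, 7): section is a regular 32-gon, circumradius r=11; Taking the first minus the rest: starting from the 29.5×21.5 cube, the r=11 cylinder at (4, 7) partially overlaps it — only the 236.44 mm² overlap (of its 377.69 mm²) is removed, clipping the outline — 1 connected region. Overall, the cross-section is a single solid region. Island count = 1.

1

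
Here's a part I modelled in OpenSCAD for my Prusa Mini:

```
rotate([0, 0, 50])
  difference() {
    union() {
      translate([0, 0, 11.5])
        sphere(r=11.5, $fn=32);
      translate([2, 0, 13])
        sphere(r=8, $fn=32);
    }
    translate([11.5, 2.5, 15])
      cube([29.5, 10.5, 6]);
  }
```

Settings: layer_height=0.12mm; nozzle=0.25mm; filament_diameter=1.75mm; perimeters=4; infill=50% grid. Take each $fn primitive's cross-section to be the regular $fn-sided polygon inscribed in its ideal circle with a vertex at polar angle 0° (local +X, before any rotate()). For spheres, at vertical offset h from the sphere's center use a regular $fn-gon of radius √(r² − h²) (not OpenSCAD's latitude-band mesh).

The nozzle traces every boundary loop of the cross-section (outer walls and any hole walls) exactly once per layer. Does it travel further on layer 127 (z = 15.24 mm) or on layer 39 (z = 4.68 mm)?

layer 127 (z = 15.24 mm)

Layer 127 (z = 15.24): the r=11.5 sphere contributes a regular 32-gon of circumradius √(11.5²−3.74²) = 10.875 (perimeter = 2·32·10.875·sin(180°/32) = 68.22 mm); the r=8 sphere at (2, 0) contributes a regular 32-gon of circumradius √(8²−2.24²) = 7.680 (perimeter = 2·32·7.680·sin(180°/32) = 48.18 mm); Combining (union): the r=8 sphere at (2, 0) lies entirely inside the r=11.5 sphere, so the union is just the r=11.5 sphere — boundary = 68.22 mm; the cube at (11.5, 2.5) (footprint 29.5×10.5) is included at this height (perimeter 80.00 mm); Taking the first minus the rest: starting from that combined region, the 29.5×10.5 cube at (11.5, 2.5) misses the remaining region (no effect) — boundary = 68.22 mm; (whole slice rotated 50° about Z — lengths, areas and connectivity unchanged). So its perimeter = 68.22 mm. Layer 39 (z = 4.68): the sphere: section is a regular 32-gon, circumradius = √(r²−h²) = √(11.5²−6.82²) = 9.259 (perimeter = 2·32·9.259·sin(180°/32) = 58.09 mm); the sphere at (2, 0) is not intersected at this z (|z−center|=8.320 > r=8); Merging all regions: only the r=11.5 sphere is present, so the union is just that shape — boundary = 58.09 mm; the cube at (11.5, 2.5) does not reach this height (z outside [15, 21]); Taking the first minus the rest: none of the subtracted shapes is present at this height, so that combined region is unchanged — boundary = 58.09 mm; (whole slice rotated 50° about Z — lengths, areas and connectivity unchanged). So its perimeter = 58.09 mm. Layer 127 is larger (68.22 vs 58.09 mm).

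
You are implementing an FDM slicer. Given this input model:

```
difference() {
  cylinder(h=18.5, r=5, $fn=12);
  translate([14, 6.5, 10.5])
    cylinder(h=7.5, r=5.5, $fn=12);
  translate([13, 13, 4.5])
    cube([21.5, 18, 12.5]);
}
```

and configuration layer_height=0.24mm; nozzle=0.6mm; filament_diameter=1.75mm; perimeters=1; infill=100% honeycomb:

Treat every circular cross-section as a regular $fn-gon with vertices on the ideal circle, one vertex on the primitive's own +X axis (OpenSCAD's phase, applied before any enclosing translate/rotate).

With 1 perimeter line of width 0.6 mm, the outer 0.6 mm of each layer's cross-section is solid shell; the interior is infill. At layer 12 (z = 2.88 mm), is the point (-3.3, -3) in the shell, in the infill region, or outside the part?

At z = 2.88 mm: the cylinder: section is a regular 12-gon, circumradius r=5; the cylinder at (14, 6.5) is absent (z outside [10.5, 18]); the cube at (13, 13) is not intersected at this z (z outside [4.5, 17]); Taking the first minus the rest: none of the subtracted shapes is present at this height, so the r=5 cylinder is unchanged — 1 connected region. Overall, the cross-section is a single solid region. The nearest boundary edge runs (-4.33, -2.50)→(-2.50, -4.33); distance from the point to it = 0.37 mm. The point is inside the cross-section, 0.37 mm from the nearest boundary — within the 0.6 mm shell band (1 × 0.6).

shell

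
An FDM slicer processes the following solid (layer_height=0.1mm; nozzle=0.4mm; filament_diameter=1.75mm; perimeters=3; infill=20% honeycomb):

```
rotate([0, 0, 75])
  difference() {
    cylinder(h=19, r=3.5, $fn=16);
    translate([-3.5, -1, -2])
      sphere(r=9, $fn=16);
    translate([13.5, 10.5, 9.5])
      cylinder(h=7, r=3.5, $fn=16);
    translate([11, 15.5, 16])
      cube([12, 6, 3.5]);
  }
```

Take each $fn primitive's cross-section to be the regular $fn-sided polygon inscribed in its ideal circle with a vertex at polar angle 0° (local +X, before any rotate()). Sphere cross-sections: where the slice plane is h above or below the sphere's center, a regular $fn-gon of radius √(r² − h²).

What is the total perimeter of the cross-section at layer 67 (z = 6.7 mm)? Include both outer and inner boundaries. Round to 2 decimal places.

22.70 mm

At z = 6.7 mm: the r=3.5 cylinder contributes a regular 16-gon of circumradius 3.5 (perimeter = 2·16·3.500·sin(180°/16) = 21.85 mm); the sphere at (-3.5, -1): section is a regular 16-gon, circumradius = √(r²−h²) = √(9²−8.7²) = 2.304 (perimeter = 2·16·2.304·sin(180°/16) = 14.39 mm); the cylinder at (13.5, 10.5) is absent (z outside [9.5, 16.5]); the cube at (11, 15.5) does not reach this height (z outside [16, 19.5]); Taking the first minus the rest: starting from the r=3.5 cylinder, the r=9 sphere at (-3.5, -1) partially overlaps it — only the 6.20 mm² overlap (of its 16.26 mm²) is removed, clipping the outline — boundary = 22.70 mm; (rotated 75° about Z; rotation is an isometry so areas/perimeters/island counts are preserved). Overall, the cross-section is a single solid region. Total boundary length (outer) = 22.70 mm.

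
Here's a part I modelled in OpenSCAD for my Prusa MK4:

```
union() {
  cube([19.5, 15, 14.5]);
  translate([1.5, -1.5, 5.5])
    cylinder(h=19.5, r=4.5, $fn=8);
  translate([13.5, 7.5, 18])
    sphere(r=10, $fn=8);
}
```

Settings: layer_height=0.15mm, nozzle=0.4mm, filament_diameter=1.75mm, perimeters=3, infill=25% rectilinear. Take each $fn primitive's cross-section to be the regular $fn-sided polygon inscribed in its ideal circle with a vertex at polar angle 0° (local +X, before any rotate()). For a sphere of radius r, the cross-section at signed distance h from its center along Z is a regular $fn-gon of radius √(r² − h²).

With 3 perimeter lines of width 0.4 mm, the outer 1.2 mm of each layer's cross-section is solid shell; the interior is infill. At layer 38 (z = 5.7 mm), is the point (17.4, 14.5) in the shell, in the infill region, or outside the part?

At z = 5.7 mm: the cube (footprint 19.5×15) is included at this height; the cylinder at (1.5, -1.5): section is a regular 8-gon, circumradius r=4.5; the sphere at (13.5, 7.5) is absent (|z−center|=12.300 > r=10); Merging all regions: the regions partially overlap (shared area 12.07 mm²), so overlapping operands fuse into one piece — 1 connected region. Overall, the cross-section is a single solid region. The nearest boundary edge runs (0.00, 15.00)→(19.50, 15.00); distance from the point to it = 0.50 mm. The point is inside the cross-section, 0.50 mm from the nearest boundary — within the 1.2 mm shell band (3 × 0.4).

shell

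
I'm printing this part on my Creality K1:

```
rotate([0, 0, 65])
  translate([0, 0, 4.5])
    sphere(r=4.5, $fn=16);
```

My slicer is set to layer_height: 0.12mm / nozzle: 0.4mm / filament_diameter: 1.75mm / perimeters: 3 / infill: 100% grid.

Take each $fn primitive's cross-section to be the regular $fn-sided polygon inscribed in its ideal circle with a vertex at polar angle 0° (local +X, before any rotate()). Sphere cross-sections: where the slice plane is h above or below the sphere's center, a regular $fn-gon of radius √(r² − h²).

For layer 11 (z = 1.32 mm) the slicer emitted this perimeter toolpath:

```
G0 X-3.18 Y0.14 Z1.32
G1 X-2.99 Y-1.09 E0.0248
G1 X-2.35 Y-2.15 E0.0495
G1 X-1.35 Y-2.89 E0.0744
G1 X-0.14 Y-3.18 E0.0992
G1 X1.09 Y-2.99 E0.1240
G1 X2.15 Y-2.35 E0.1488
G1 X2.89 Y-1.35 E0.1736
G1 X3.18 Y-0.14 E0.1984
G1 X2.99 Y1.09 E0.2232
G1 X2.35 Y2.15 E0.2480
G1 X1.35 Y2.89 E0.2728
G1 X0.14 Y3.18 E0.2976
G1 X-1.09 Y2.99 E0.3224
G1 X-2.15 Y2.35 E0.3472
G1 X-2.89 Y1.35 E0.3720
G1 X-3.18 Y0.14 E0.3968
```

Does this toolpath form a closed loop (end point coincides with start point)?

Start point (G0): (-3.18, 0.14). End point (last G1): the path returns to the start — closed.

yes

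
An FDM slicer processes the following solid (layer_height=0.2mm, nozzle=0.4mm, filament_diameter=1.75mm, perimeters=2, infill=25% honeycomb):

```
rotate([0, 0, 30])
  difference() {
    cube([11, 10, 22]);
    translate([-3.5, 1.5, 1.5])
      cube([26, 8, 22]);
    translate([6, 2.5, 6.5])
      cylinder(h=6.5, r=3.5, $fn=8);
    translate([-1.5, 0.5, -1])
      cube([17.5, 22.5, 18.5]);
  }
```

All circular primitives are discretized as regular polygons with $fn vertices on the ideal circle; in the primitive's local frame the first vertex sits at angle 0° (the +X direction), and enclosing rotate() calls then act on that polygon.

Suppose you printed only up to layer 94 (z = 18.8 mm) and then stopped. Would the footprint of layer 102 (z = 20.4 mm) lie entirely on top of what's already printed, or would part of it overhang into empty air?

entirely on top

Compare the two slices. At z = 18.8: the 11×10 cube contributes its full rectangle (area 110.00 mm²); the 26×8 cube at (-3.5, 1.5) contributes its full rectangle (area 208.00 mm²); the cylinder at (6, 2.5) does not reach this height (z outside [6.5, 13]); the cube at (-1.5, 0.5) is not intersected at this z (z outside [-1, 17.5]); Taking the first minus the rest: starting from the 11×10 cube (110.00 mm²), the 26×8 cube at (-3.5, 1.5) partially overlaps it — only the 88.00 mm² overlap (of its 208.00 mm²) is removed, clipping the outline — area = 22.00 mm²; (whole slice rotated 30° about Z — lengths, areas and connectivity unchanged). At z = 20.4: the cube (footprint 11×10) is included at this height (area 110.00 mm²); the 26×8 cube at (-3.5, 1.5) contributes its full rectangle (area 208.00 mm²); the cylinder at (6, 2.5) does not reach this height (z outside [6.5, 13]); the cube at (-1.5, 0.5) is absent (z outside [-1, 17.5]); Taking the first minus the rest: starting from the 11×10 cube (110.00 mm²), the 26×8 cube at (-3.5, 1.5) partially overlaps it — only the 88.00 mm² overlap (of its 208.00 mm²) is removed, clipping the outline — area = 22.00 mm²; (rotated 30° about Z; rotation is an isometry so areas/perimeters/island counts are preserved). Checking containment: the cross-section at z = 20.4 is a subset of the cross-section at z = 18.8.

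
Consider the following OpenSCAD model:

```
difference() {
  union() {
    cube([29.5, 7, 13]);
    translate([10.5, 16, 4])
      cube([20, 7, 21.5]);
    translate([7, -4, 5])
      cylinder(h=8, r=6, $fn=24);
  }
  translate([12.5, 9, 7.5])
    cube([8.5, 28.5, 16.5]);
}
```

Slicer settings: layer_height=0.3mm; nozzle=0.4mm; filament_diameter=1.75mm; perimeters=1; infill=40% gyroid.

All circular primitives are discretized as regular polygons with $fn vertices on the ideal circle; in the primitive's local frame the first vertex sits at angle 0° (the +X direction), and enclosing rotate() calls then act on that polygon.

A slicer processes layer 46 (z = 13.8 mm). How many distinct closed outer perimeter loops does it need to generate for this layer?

At z = 13.8 mm: the cube is absent (z outside [0, 13]); the cube at (10.5, 16) (footprint 20×7) is included at this height; the cylinder at (7, -4) is absent (z outside [5, 13]); Combining (union): only the 20×7 cube at (10.5, 16) is present, so the union is just that shape — 1 connected region; the cube at (12.5, 9) is present — its section is the full 8.5×28.5 rectangle; Taking the first minus the rest: starting from the result so far, the 8.5×28.5 cube at (12.5, 9) partially overlaps it — only the 59.50 mm² overlap (of its 242.25 mm²) is removed, clipping the outline — 2 connected regions. The result has 2 disconnected regions.

2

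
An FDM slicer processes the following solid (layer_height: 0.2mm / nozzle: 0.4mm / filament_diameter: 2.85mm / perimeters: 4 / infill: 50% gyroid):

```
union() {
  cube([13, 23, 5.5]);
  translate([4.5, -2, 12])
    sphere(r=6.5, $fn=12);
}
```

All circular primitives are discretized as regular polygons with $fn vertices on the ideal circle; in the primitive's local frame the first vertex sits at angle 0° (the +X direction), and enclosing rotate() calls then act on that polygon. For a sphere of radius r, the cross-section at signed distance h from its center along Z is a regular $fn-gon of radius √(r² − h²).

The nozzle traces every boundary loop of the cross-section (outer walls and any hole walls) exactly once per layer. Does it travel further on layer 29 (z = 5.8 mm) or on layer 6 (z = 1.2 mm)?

Layer 29 (z = 5.8): the cube does not reach this height (z outside [0, 5.5]); the r=6.5 sphere at (4.5, -2) contributes a regular 12-gon of circumradius √(6.5²−6.2²) = 1.952 (perimeter = 2·12·1.952·sin(180°/12) = 12.12 mm); Taking the union: only the r=6.5 sphere at (4.5, -2) is present, so the union is just that shape — boundary = 12.12 mm. So its perimeter = 12.12 mm. Layer 6 (z = 1.2): the cube is present — its section is the full 13×23 rectangle (perimeter 72.00 mm); the sphere at (4.5, -2) is not intersected at this z (|z−center|=10.800 > r=6.5); Taking the union: only the 13×23 cube is present, so the union is just that shape — boundary = 72.00 mm. So its perimeter = 72.00 mm. Layer 6 is larger (72.00 vs 12.12 mm).

layer 6 (z = 1.2 mm)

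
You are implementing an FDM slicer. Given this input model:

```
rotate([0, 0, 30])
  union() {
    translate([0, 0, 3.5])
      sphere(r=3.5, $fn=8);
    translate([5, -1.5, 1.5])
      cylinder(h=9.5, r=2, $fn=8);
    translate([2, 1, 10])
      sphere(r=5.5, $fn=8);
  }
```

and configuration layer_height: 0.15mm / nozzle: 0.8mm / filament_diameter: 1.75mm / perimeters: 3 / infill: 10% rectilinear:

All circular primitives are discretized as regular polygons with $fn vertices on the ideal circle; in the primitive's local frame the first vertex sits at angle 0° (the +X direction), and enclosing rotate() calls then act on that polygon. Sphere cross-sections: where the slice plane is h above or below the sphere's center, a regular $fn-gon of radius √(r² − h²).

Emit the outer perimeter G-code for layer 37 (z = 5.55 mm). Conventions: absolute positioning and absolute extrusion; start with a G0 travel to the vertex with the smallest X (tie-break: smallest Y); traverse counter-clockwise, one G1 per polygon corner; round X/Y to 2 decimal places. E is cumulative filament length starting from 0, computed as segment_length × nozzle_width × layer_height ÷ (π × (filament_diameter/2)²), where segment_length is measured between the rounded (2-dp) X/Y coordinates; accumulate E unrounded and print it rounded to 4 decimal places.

At z = 5.55 mm: the r=3.5 sphere slices to a regular 8-gon of circumradius 2.837 (√(r²−h²) with h=2.05 from center); the cylinder at (5, -1.5): section is a regular 8-gon, circumradius r=2; the r=5.5 sphere at (2, 1) contributes a regular 8-gon of circumradius √(5.5²−4.45²) = 3.232; Combining (union): the regions partially overlap (shared area 15.51 mm²), so overlapping operands fuse into one piece — 1 connected region; (rotated 30° about Z; rotation is an isometry so areas/perimeters/island counts are preserved). The outline is a single polygon with 18 vertices. Extrusion per mm of travel: 0.8 × 0.15 / (π × 0.875²) = 0.049890. Accumulating E over each segment gives final E = 1.4475.

G0 X-2.74 Y0.73 Z5.55
G1 X-2.46 Y-1.42 E0.1082
G1 X-0.73 Y-2.74 E0.2167
G1 X1.42 Y-2.46 E0.3249
G1 X2.56 Y-0.97 E0.4185
G1 X2.85 Y-0.93 E0.4331
G1 X3.58 Y0.02 E0.4929
G1 X4.56 Y-0.73 E0.5544
G1 X6.08 Y-0.53 E0.6309
G1 X7.01 Y0.68 E0.7071
G1 X6.81 Y2.20 E0.7836
G1 X5.60 Y3.13 E0.8597
G1 X4.10 Y2.94 E0.9351
G1 X4.03 Y3.48 E0.9623
G1 X2.07 Y4.99 E1.0857
G1 X-0.38 Y4.67 E1.2090
G1 X-1.89 Y2.70 E1.3328
G1 X-1.79 Y1.97 E1.3696
G1 X-2.74 Y0.73 E1.4475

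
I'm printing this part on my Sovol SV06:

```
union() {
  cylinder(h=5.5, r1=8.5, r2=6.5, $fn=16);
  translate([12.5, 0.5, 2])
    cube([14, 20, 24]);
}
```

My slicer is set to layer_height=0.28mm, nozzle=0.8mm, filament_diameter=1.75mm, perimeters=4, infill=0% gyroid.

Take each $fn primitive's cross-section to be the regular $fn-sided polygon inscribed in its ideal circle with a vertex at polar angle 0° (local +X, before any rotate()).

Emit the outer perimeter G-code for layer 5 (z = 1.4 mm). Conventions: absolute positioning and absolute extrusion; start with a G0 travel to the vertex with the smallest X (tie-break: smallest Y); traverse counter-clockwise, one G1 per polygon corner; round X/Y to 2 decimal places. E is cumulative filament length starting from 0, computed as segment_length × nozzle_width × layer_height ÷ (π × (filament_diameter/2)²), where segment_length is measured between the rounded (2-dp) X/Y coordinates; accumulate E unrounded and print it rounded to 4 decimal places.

G0 X-7.99 Y0.00 Z1.40
G1 X-7.38 Y-3.06 E0.2906
G1 X-5.65 Y-5.65 E0.5806
G1 X-3.06 Y-7.38 E0.8707
G1 X0.00 Y-7.99 E1.1613
G1 X3.06 Y-7.38 E1.4519
G1 X5.65 Y-5.65 E1.7419
G1 X7.38 Y-3.06 E2.0320
G1 X7.99 Y0.00 E2.3226
G1 X7.38 Y3.06 E2.6131
G1 X5.65 Y5.65 E2.9032
G1 X3.06 Y7.38 E3.1933
G1 X0.00 Y7.99 E3.4838
G1 X-3.06 Y7.38 E3.7744
G1 X-5.65 Y5.65 E4.0645
G1 X-7.38 Y3.06 E4.3546
G1 X-7.99 Y0.00 E4.6451

At z = 1.4 mm: the cone: at t=0.255 of its height the radius interpolates to r₁+(r₂−r₁)t = 7.991, giving a regular 16-gon of that circumradius; the cube at (12.5, 0.5) is not intersected at this z (z outside [2, 26]); Taking the union: only the cone is present, so the union is just that shape — 1 connected region. The outline is a single polygon with 16 vertices. Extrusion per mm of travel: 0.8 × 0.28 / (π × 0.875²) = 0.093128. Accumulating E over each segment gives final E = 4.6451.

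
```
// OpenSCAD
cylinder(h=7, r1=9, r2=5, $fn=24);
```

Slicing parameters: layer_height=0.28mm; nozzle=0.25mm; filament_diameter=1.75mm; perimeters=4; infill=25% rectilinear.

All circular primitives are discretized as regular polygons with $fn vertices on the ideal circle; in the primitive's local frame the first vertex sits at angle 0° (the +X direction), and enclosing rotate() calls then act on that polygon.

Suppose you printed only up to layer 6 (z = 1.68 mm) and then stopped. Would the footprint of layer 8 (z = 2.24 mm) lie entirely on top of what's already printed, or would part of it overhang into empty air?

entirely on top

Compare the two slices. At z = 1.68: the cone (r1=9→r2=5) has section circumradius 8.040 here — a regular 24-gon (area = (24/2)·8.040²·sin(360°/24) = 200.77 mm²). At z = 2.24: the cone contributes a regular 24-gon of circumradius 7.720 (interpolated between r1=9 and r2=5 at t=0.320) (area = (24/2)·7.720²·sin(360°/24) = 185.10 mm²). Checking containment: the cross-section at z = 2.24 is a subset of the cross-section at z = 1.68.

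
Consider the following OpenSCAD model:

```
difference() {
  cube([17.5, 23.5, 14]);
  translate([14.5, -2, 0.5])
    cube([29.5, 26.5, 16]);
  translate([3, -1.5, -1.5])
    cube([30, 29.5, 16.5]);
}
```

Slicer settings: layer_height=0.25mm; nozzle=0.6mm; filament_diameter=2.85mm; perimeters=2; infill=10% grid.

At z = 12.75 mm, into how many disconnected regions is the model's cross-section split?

At z = 12.75 mm: the cube is present — its section is the full 17.5×23.5 rectangle; the 29.5×26.5 cube at (14.5, -2) contributes its full rectangle; the 30×29.5 cube at (3, -1.5) contributes its full rectangle; Taking the first minus the rest: starting from the 17.5×23.5 cube, the 29.5×26.5 cube at (14.5, -2) partially overlaps it — only the 70.50 mm² overlap (of its 781.75 mm²) is removed, clipping the outline; the 30×29.5 cube at (3, -1.5) partially overlaps it — only the 270.25 mm² overlap (of its 885.00 mm²) is removed, clipping the outline — 1 connected region. The result has 1 disconnected region.

1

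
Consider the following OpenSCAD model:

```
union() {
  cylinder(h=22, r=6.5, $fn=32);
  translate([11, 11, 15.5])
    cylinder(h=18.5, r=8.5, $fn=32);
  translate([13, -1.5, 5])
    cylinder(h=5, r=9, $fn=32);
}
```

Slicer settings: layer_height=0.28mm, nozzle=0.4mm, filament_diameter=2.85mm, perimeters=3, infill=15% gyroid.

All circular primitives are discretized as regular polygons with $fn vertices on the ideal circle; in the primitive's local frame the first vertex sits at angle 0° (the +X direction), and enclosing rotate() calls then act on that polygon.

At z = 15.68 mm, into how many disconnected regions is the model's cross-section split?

At z = 15.68 mm: the r=6.5 cylinder contributes a regular 32-gon of circumradius 6.5; the cylinder at (11, 11): section is a regular 32-gon, circumradius r=8.5; the cylinder at (13, -1.5) does not reach this height (z outside [5, 10]); Merging all regions: the 2 present regions are separate (no shared area or edge), so areas and boundary lengths simply add and each stays a separate island — 2 connected regions. The result has 2 disconnected regions.

2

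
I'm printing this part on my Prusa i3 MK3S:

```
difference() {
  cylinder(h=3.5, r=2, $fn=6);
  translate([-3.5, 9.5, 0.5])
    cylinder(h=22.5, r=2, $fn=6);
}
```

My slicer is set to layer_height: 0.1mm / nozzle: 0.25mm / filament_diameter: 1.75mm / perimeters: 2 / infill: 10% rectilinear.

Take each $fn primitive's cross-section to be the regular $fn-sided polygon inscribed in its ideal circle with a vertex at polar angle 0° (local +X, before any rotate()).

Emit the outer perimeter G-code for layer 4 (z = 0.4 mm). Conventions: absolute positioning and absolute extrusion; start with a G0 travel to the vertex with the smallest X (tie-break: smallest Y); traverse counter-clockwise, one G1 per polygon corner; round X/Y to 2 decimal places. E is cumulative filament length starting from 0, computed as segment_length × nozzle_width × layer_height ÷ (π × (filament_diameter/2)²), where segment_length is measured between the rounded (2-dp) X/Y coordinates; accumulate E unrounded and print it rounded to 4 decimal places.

G0 X-2.00 Y0.00 Z0.40
G1 X-1.00 Y-1.73 E0.0208
G1 X1.00 Y-1.73 E0.0416
G1 X2.00 Y0.00 E0.0623
G1 X1.00 Y1.73 E0.0831
G1 X-1.00 Y1.73 E0.1039
G1 X-2.00 Y0.00 E0.1247

At z = 0.4 mm: the cylinder: section is a regular 6-gon, circumradius r=2; the cylinder at (-3.5, 9.5) is absent (z outside [0.5, 23]); Subtracting the remaining from the first: none of the subtracted shapes is present at this height, so the r=2 cylinder is unchanged — 1 connected region. The outline is a single polygon with 6 vertices. Extrusion per mm of travel: 0.25 × 0.1 / (π × 0.875²) = 0.010394. Accumulating E over each segment gives final E = 0.1247.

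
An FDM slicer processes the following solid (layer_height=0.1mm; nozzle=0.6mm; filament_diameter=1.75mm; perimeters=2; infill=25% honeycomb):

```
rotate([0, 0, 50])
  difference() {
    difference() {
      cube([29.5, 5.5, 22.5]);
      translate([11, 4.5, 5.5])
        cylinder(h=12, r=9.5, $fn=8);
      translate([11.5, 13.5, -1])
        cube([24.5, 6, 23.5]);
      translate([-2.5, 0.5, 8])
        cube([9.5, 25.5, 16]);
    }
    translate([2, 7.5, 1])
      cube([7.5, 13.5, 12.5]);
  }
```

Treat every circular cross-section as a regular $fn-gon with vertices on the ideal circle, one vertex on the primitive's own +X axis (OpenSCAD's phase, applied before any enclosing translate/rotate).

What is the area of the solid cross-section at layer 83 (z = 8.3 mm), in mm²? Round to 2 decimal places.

55.53 mm²

At z = 8.3 mm: the cube (footprint 29.5×5.5) is included at this height (area 162.25 mm²); the r=9.5 cylinder at (11, 4.5) gives a regular 8-gon of circumradius 9.5 (constant along its height) (area = (8/2)·9.500²·sin(360°/8) = 255.27 mm²); the 24.5×6 cube at (11.5, 13.5) contributes its full rectangle (area 147.00 mm²); the cube at (-2.5, 0.5) is present — its section is the full 9.5×25.5 rectangle (area 242.25 mm²); Taking the first minus the rest: starting from the 29.5×5.5 cube (162.25 mm²), the r=9.5 cylinder at (11, 4.5) partially overlaps it — only the 95.70 mm² overlap (of its 255.27 mm²) is removed, clipping the outline; the 24.5×6 cube at (11.5, 13.5) misses the remaining region (no effect); the 9.5×25.5 cube at (-2.5, 0.5) partially overlaps it — only the 11.02 mm² overlap (of its 242.25 mm²) is removed, clipping the outline — area = 55.53 mm²; the cube at (2, 7.5) (footprint 7.5×13.5) is included at this height (area 101.25 mm²); Taking the first minus the rest: starting from that combined region (55.53 mm²), the 7.5×13.5 cube at (2, 7.5) misses the remaining region (no effect) — area = 55.53 mm²; (rotated 50° about Z; rotation is an isometry so areas/perimeters/island counts are preserved). Overall, the cross-section has 2 separate islands. Net area = 55.53 mm².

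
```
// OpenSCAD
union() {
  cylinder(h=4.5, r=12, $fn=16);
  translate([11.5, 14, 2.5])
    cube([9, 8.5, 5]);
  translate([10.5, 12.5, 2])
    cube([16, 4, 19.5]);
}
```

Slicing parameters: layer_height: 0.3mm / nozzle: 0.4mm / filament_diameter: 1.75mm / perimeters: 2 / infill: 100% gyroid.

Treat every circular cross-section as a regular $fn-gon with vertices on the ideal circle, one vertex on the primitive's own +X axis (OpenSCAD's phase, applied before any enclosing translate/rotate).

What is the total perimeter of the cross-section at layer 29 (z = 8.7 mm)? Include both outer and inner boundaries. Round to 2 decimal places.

At z = 8.7 mm: the cylinder is not intersected at this z (z outside [0, 4.5]); the cube at (11.5, 14) does not reach this height (z outside [2.5, 7.5]); the cube at (10.5, 12.5) (footprint 16×4) is included at this height (perimeter 40.00 mm); Taking the union: only the 16×4 cube at (10.5, 12.5) is present, so the union is just that shape — boundary = 40.00 mm. Overall, the cross-section is a single solid region. Total boundary length (outer) = 40.00 mm.

40.00 mm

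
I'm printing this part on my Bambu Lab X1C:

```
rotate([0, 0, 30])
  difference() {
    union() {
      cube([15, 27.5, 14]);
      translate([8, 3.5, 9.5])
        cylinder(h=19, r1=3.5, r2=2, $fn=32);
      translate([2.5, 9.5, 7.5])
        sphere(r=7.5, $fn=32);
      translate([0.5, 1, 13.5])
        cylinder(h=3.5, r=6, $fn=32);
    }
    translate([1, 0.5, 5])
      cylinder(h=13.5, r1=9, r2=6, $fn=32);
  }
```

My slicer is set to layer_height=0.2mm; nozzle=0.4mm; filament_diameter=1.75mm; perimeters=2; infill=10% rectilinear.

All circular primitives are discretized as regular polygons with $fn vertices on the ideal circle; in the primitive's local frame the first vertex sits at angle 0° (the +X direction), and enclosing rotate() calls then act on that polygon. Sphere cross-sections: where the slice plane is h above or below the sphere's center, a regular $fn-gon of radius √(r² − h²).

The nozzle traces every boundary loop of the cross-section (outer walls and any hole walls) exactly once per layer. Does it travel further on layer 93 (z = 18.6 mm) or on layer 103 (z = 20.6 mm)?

Layer 93 (z = 18.6): the cube does not reach this height (z outside [0, 14]); the cone at (8, 3.5) contributes a regular 32-gon of circumradius 2.782 (interpolated between r1=3.5 and r2=2 at t=0.479) (perimeter = 2·32·2.782·sin(180°/32) = 17.45 mm); the sphere at (2.5, 9.5) is not intersected at this z (|z−center|=11.100 > r=7.5); the cylinder at (0.5, 1) is absent (z outside [13.5, 17]); Taking the union: only the cone at (8, 3.5) is present, so the union is just that shape — boundary = 17.45 mm; the cone at (1, 0.5) does not reach this height (z outside [5, 18.5]); After the difference (first − rest): none of the subtracted shapes is present at this height, so the result so far is unchanged — boundary = 17.45 mm; (whole slice rotated 30° about Z — lengths, areas and connectivity unchanged). So its perimeter = 17.45 mm. Layer 103 (z = 20.6): the cube is absent (z outside [0, 14]); the cone at (8, 3.5) (r1=3.5→r2=2) has section circumradius 2.624 here — a regular 32-gon (perimeter = 2·32·2.624·sin(180°/32) = 16.46 mm); the sphere at (2.5, 9.5) does not reach this height (|z−center|=13.100 > r=7.5); the cylinder at (0.5, 1) is not intersected at this z (z outside [13.5, 17]); Merging all regions: only the cone at (8, 3.5) is present, so the union is just that shape — boundary = 16.46 mm; the cone at (1, 0.5) is not intersected at this z (z outside [5, 18.5]); Taking the first minus the rest: none of the subtracted shapes is present at this height, so that combined region is unchanged — boundary = 16.46 mm; (rotated 30° about Z; rotation is an isometry so areas/perimeters/island counts are preserved). So its perimeter = 16.46 mm. Layer 93 is larger (17.45 vs 16.46 mm).

layer 93 (z = 18.6 mm)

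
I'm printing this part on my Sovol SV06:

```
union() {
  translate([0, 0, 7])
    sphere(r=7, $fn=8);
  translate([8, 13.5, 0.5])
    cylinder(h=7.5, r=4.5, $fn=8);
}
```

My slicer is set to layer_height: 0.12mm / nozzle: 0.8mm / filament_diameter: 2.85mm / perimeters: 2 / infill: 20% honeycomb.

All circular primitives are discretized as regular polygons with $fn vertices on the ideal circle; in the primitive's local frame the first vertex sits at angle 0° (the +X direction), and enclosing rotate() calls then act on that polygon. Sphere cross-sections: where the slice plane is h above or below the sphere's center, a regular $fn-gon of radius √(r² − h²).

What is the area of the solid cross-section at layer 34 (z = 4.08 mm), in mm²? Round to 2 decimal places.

171.75 mm²

At z = 4.08 mm: the r=7 sphere slices to a regular 8-gon of circumradius 6.362 (√(r²−h²) with h=2.92 from center) (area = (8/2)·6.362²·sin(360°/8) = 114.48 mm²); the r=4.5 cylinder at (8, 13.5) gives a regular 8-gon of circumradius 4.5 (constant along its height) (area = (8/2)·4.500²·sin(360°/8) = 57.28 mm²); Combining (union): the 2 present regions are separate (no shared area or edge), so areas and boundary lengths simply add and each stays a separate island — area = 171.75 mm². Overall, the cross-section has 2 separate islands. Net area = 171.75 mm².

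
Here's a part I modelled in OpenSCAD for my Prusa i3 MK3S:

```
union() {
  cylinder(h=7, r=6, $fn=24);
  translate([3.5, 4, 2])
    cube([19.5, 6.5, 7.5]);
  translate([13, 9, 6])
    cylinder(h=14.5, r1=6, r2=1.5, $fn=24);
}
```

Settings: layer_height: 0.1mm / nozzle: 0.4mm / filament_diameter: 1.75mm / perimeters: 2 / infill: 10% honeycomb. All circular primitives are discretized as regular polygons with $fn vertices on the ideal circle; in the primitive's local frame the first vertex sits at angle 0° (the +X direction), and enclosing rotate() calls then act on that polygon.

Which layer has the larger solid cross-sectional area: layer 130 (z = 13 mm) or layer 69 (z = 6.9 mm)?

Layer 130 (z = 13): the cylinder is absent (z outside [0, 7]); the cube at (3.5, 4) is absent (z outside [2, 9.5]); the cone at (13, 9) (r1=6→r2=1.5) has section circumradius 3.828 here — a regular 24-gon (area = (24/2)·3.828²·sin(360°/24) = 45.50 mm²); Merging all regions: only the cone at (13, 9) is present, so the union is just that shape — area = 45.50 mm². So its area = 45.50 mm². Layer 69 (z = 6.9): the r=6 cylinder contributes a regular 24-gon of circumradius 6 (area = (24/2)·6.000²·sin(360°/24) = 111.81 mm²); the cube at (3.5, 4) (footprint 19.5×6.5) is included at this height (area 126.75 mm²); the cone at (13, 9) (r1=6→r2=1.5) has section circumradius 5.721 here — a regular 24-gon (area = (24/2)·5.721²·sin(360°/24) = 101.64 mm²); Taking the union: the regions partially overlap — summed areas 340.20 mm² minus the doubly-counted overlap 65.59 mm² gives 274.61 mm² — area = 274.61 mm². So its area = 274.61 mm². Layer 69 is larger (274.61 vs 45.50 mm²).

layer 69 (z = 6.9 mm)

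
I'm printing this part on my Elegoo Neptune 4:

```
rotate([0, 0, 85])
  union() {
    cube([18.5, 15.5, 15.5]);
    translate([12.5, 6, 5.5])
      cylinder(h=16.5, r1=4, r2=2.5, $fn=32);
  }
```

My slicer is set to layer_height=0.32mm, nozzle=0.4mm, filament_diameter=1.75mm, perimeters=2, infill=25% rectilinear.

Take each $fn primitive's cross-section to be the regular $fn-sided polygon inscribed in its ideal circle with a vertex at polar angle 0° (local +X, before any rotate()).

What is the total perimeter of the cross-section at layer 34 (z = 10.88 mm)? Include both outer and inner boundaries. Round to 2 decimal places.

At z = 10.88 mm: the 18.5×15.5 cube contributes its full rectangle (perimeter 68.00 mm); the cone at (12.5, 6) (r1=4→r2=2.5) has section circumradius 3.511 here — a regular 32-gon (perimeter = 2·32·3.511·sin(180°/32) = 22.02 mm); Combining (union): the cone at (12.5, 6) lies entirely inside the 18.5×15.5 cube, so the union is just the 18.5×15.5 cube — boundary = 68.00 mm; (rotated 85° about Z; rotation is an isometry so areas/perimeters/island counts are preserved). Overall, the cross-section is a single solid region. Total boundary length (outer) = 68.00 mm.

68.00 mm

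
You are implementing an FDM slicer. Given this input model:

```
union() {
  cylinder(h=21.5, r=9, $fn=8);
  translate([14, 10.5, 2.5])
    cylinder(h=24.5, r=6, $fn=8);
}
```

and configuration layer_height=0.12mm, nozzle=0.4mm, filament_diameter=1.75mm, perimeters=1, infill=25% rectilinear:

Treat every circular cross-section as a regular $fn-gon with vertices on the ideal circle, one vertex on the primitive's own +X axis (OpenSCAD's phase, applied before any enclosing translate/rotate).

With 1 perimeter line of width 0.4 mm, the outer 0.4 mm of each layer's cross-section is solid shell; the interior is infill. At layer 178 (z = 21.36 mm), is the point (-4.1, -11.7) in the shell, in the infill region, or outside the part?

outside

At z = 21.36 mm: the r=9 cylinder gives a regular 8-gon of circumradius 9 (constant along its height); the cylinder at (14, 10.5): section is a regular 8-gon, circumradius r=6; Combining (union): the 2 present regions are separate (no shared area or edge), so areas and boundary lengths simply add and each stays a separate island — 2 connected regions. Overall, the cross-section has 2 separate islands. The nearest boundary edge runs (-0.00, -9.00)→(-6.36, -6.36); distance from the point to it = 4.06 mm. The point is not inside any of the regions above, so it lies outside the cross-section (4.06 mm from the nearest boundary).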